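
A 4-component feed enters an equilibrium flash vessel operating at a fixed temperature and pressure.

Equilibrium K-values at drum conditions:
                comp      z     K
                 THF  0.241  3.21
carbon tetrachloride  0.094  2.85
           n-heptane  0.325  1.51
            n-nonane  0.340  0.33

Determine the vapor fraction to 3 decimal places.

Material balance + equilibrium reduce to Σ zᵢ(Kᵢ−1)/(1+ψ(Kᵢ−1)) = 0.
Check two-phase: ΣzᵢKᵢ = 1.644 > 1 and Σzᵢ/Kᵢ = 1.354 > 1, so g(0) = 0.644 > 0 and g(1) = -0.354 < 0.
Iterate (Newton) starting at ψ = 0.69:
  ψ = 0.690: g = -0.0137, g' = -0.821 → ψ = 0.673
Converged at ψ = 0.673.

ψ = 0.673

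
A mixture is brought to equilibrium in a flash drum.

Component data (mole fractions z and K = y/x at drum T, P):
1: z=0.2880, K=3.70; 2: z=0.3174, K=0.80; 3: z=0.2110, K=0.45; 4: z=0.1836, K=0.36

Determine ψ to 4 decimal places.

ψ = 0.3975

Rachford–Rice: g(ψ) = Σ zᵢ(Kᵢ−1)/(1+ψ(Kᵢ−1)) = 0.
Feasibility: ΣzᵢKᵢ = 1.4806, Σzᵢ/Kᵢ = 1.4535 — both > 1, two phases present.
Iterate (Newton) starting at ψ = 0.5:
  ψ = 0.5000: g = -0.07251, g' = -0.6799 → ψ = 0.3934
  ψ = 0.3934: g = 0.00307, g' = -0.7470 → ψ = 0.3975
Converged at ψ = 0.3975.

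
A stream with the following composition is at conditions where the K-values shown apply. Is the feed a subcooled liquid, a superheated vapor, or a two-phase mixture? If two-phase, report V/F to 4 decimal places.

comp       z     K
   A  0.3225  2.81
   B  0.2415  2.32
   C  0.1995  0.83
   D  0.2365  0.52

ΣzᵢKᵢ = 1.7551; Σzᵢ/Kᵢ = 0.9140.
Since Σzᵢ/Kᵢ < 1 the mixture is above its dew point — single vapor phase.

superheated vapor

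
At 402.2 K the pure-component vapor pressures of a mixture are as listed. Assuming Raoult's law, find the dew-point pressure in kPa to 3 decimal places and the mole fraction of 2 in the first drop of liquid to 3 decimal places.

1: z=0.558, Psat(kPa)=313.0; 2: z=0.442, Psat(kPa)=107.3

At the dew point ψ → 1, so Σzᵢ/Kᵢ = 1 with Kᵢ = Pᵢˢᵃᵗ/P ⇒ 1/P = Σzᵢ/Pᵢˢᵃᵗ.
1/P = 0.558/313.0 + 0.442/107.3 = 0.005902 ⇒ P = 169.433 kPa
xᵢ = zᵢP/Pᵢˢᵃᵗ ⇒ x_2 = 0.442·169.433/107.3 = 0.698

Pdew = 169.433 kPa, x_2 = 0.698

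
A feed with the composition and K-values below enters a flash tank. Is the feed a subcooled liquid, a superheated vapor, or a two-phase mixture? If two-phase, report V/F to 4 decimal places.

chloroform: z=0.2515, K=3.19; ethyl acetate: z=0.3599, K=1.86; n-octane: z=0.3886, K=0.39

two-phase, V/F = 0.6958

ΣzᵢKᵢ = 1.6233; Σzᵢ/Kᵢ = 1.2687.
Both exceed 1, so a two-phase solution exists.
Rachford–Rice: g(ψ) = Σ zᵢ(Kᵢ−1)/(1+ψ(Kᵢ−1)) = 0.
Newton–Raphson from ψ = 0.5:
  ψ = 0.5000: g = 0.13827, g' = -0.7044 → ψ = 0.6963
  ψ = 0.6963: g = -0.00035, g' = -0.7303 → ψ = 0.6958
Converged at ψ = 0.6958.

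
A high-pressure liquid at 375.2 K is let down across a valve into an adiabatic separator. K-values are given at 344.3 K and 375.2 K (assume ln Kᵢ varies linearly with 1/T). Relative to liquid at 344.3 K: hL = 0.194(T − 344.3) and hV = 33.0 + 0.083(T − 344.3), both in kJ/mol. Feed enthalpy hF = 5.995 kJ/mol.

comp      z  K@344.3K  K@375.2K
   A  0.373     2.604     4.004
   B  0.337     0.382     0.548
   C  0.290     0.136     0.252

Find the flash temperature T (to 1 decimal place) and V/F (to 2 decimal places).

Adiabatic flash: solve Rachford–Rice at each trial T, then check hF = ψ·hV(T) + (1−ψ)·hL(T).
  T = 344.3 K: K = (2.604, 0.382, 0.136), RR gives ψ = 0.117, H_out = 3.877 kJ/mol
  T = 375.2 K: K = (4.004, 0.548, 0.252), RR gives ψ = 0.412, H_out = 18.178 kJ/mol
  T = 359.8 K: K = (3.261, 0.461, 0.188), RR gives ψ = 0.278, H_out = 11.707 kJ/mol
  T = 352.1 K: K = (2.923, 0.421, 0.161), RR gives ψ = 0.204, H_out = 8.075 kJ/mol
  T = 348.2 K: K = (2.761, 0.401, 0.148), RR gives ψ = 0.163, H_out = 6.058 kJ/mol
  T = 346.2 K: K = (2.680, 0.391, 0.142), RR gives ψ = 0.140, H_out = 4.962 kJ/mol
Linear interpolation between T = 346.2 (H_out = 4.962) and T = 348.2 (H_out = 6.058) on hF = 5.995 gives T ≈ 348.1 K, at which ψ = 0.16.

T = 348.1 K, V/F = 0.16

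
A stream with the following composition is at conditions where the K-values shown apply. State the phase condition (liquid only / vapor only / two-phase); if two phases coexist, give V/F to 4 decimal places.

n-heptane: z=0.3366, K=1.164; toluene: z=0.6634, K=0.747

liquid only

ΣzᵢKᵢ = 0.8874; Σzᵢ/Kᵢ = 1.1773.
Since ΣzᵢKᵢ < 1 the mixture is below its bubble point — single liquid phase.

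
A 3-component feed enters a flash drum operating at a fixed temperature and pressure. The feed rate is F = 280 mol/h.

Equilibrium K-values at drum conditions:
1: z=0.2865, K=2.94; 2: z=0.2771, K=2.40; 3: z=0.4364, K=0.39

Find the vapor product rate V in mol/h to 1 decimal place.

V = 184.7 mol/h

Let ψ = V/F and solve Σ zᵢ(Kᵢ−1)/(1+ψ(Kᵢ−1)) = 0.
Feasibility: ΣzᵢKᵢ = 1.6775, Σzᵢ/Kᵢ = 1.3319 — both > 1, two phases present.
Newton–Raphson from ψ = 0.5:
  ψ = 0.5000: g = 0.12731, g' = -0.8020 → ψ = 0.6587
  ψ = 0.6587: g = 0.00077, g' = -0.8086 → ψ = 0.6597
Converged at ψ = 0.6597.
Then V = ψ·F = 0.6597·280 = 184.7 mol/h and L = F − V = 95.3 mol/h.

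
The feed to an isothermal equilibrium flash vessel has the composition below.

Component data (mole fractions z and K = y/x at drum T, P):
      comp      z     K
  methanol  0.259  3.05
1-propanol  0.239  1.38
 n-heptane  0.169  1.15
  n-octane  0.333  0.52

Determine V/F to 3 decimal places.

Rachford–Rice: g(V/F) = Σ zᵢ(Kᵢ−1)/(1+V/F(Kᵢ−1)) = 0.
g(0) = ΣzᵢKᵢ − 1 = 0.487 and g(1) = 1 − Σzᵢ/Kᵢ = -0.045, so a root lies in (0, 1).
Iterate (Newton) starting at V/F = 0.43:
  V/F = 0.430: g = 0.1827, g' = -0.458 → V/F = 0.829
  V/F = 0.829: g = 0.0229, g' = -0.384 → V/F = 0.888
Converged at V/F = 0.888.

V/F = 0.888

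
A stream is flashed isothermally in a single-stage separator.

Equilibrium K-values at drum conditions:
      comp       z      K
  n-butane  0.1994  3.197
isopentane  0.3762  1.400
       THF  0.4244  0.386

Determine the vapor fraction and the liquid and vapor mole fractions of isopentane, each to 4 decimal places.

Rachford–Rice: g(ψ) = Σ zᵢ(Kᵢ−1)/(1+ψ(Kᵢ−1)) = 0.
Feasibility: ΣzᵢKᵢ = 1.3280, Σzᵢ/Kᵢ = 1.4306 — both > 1, two phases present.
Newton–Raphson from ψ = 0.4:
  ψ = 0.4000: g = 0.01748, g' = -0.5985 → ψ = 0.4292
  ψ = 0.4292: g = 0.00008, g' = -0.5938 → ψ = 0.4293
Converged at ψ = 0.4293.
Compositions from xᵢ = zᵢ/(1+ψ(Kᵢ−1)), yᵢ = Kᵢxᵢ:
  n-butane: x = 0.1026, y = 0.3281
  isopentane: x = 0.3211, y = 0.4495
  THF: x = 0.5763, y = 0.2225

ψ = 0.4293, x_isopentane = 0.3211, y_isopentane = 0.4495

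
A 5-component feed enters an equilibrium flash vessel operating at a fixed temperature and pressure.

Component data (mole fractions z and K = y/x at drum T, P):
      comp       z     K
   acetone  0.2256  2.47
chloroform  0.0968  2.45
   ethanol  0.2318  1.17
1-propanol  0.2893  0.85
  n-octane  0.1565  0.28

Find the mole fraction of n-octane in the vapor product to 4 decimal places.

y_n-octane = 0.0865

Material balance + equilibrium reduce to Σ zᵢ(Kᵢ−1)/(1+V/F(Kᵢ−1)) = 0.
g(0) = ΣzᵢKᵢ − 1 = 0.3553 and g(1) = 1 − Σzᵢ/Kᵢ = -0.2282, so a root lies in (0, 1).
Iterate (Newton) starting at V/F = 0.34:
  V/F = 0.3400: g = 0.15745, g' = -0.4635 → V/F = 0.6797
  V/F = 0.6797: g = 0.00290, g' = -0.4982 → V/F = 0.6855
Converged at V/F = 0.6855.
Compositions from xᵢ = zᵢ/(1+V/F(Kᵢ−1)), yᵢ = Kᵢxᵢ:
  acetone: x = 0.1124, y = 0.2775
  chloroform: x = 0.0485, y = 0.1189
  ethanol: x = 0.2076, y = 0.2429
  1-propanol: x = 0.3225, y = 0.2741
  n-octane: x = 0.3090, y = 0.0865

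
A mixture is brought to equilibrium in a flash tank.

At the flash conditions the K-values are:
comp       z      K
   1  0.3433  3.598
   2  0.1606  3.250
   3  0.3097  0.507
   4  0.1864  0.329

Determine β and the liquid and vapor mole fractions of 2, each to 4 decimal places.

β = 0.6862, x_2 = 0.0631, y_2 = 0.2052

Material balance + equilibrium reduce to Σ zᵢ(Kᵢ−1)/(1+β(Kᵢ−1)) = 0.
Feasibility: ΣzᵢKᵢ = 1.9755, Σzᵢ/Kᵢ = 1.3222 — both > 1, two phases present.
Newton–Raphson from β = 0.5:
  β = 0.5000: g = 0.16714, g' = -0.9411 → β = 0.6776
  β = 0.6776: g = 0.00760, g' = -0.8836 → β = 0.6862
Converged at β = 0.6862.
Compositions from xᵢ = zᵢ/(1+β(Kᵢ−1)), yᵢ = Kᵢxᵢ:
  1: x = 0.1234, y = 0.4439
  2: x = 0.0631, y = 0.2052
  3: x = 0.4680, y = 0.2373
  4: x = 0.3455, y = 0.1137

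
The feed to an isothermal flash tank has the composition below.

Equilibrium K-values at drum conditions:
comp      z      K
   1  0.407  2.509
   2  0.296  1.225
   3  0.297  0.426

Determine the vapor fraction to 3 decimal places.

Material balance + equilibrium reduce to Σ zᵢ(Kᵢ−1)/(1+ψ(Kᵢ−1)) = 0.
g(0) = ΣzᵢKᵢ − 1 = 0.510 and g(1) = 1 − Σzᵢ/Kᵢ = -0.101, so a root lies in (0, 1).
Newton–Raphson from ψ = 0.5:
  ψ = 0.500: g = 0.1708, g' = -0.506 → ψ = 0.838
  ψ = 0.838: g = -0.0011, g' = -0.555 → ψ = 0.836
Converged at ψ = 0.836.

ψ = 0.836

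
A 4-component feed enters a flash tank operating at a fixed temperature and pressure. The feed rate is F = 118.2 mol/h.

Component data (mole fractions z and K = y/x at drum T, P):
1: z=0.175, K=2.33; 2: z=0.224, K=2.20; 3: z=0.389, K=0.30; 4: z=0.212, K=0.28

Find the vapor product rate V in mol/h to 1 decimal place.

Material balance + equilibrium reduce to Σ zᵢ(Kᵢ−1)/(1+V/F(Kᵢ−1)) = 0.
g(0) = ΣzᵢKᵢ − 1 = 0.077 and g(1) = 1 − Σzᵢ/Kᵢ = -1.231, so a root lies in (0, 1).
Iterate (Newton) starting at V/F = 0.68:
  V/F = 0.680: g = -0.5485, g' = -1.299 → V/F = 0.258
  V/F = 0.258: g = -0.1411, g' = -0.809 → V/F = 0.083
  V/F = 0.083: g = 0.0022, g' = -0.857 → V/F = 0.086
Converged at V/F = 0.086.
Then V = V/F·F = 0.0861·118.2 = 10.2 mol/h and L = F − V = 108.0 mol/h.

V = 10.2 mol/h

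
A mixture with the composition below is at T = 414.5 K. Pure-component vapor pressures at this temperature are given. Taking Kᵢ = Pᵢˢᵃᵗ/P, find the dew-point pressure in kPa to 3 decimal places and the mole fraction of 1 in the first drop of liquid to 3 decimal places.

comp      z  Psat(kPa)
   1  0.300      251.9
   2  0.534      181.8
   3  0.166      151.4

At the dew point ψ → 1, so Σzᵢ/Kᵢ = 1 with Kᵢ = Pᵢˢᵃᵗ/P ⇒ 1/P = Σzᵢ/Pᵢˢᵃᵗ.
1/P = 0.300/251.9 + 0.534/181.8 + 0.166/151.4 = 0.005225 ⇒ P = 191.399 kPa
xᵢ = zᵢP/Pᵢˢᵃᵗ ⇒ x_1 = 0.300·191.399/251.9 = 0.228

Pdew = 191.399 kPa, x_1 = 0.228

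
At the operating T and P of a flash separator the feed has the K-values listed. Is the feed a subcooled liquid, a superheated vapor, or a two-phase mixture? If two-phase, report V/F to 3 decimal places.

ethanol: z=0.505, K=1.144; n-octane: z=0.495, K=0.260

subcooled liquid

ΣzᵢKᵢ = 0.706; Σzᵢ/Kᵢ = 2.345.
Since ΣzᵢKᵢ < 1 the mixture is below its bubble point — single liquid phase.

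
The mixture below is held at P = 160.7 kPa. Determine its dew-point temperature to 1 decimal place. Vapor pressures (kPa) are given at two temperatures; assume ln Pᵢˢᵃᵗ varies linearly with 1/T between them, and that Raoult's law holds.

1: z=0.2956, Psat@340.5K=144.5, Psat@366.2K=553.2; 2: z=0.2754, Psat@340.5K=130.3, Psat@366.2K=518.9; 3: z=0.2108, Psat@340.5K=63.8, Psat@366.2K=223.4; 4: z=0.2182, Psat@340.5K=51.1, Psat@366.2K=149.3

T = 353.4 K

Dew-point temperature: Σzᵢ·P/Pᵢˢᵃᵗ(T) = 1. Interpolate ln Pᵢˢᵃᵗ = aᵢ + bᵢ/T.
  T = 340.5 K: ΣzᵢP/Pᵢˢᵃᵗ = 1.8856
  T = 366.2 K: ΣzᵢP/Pᵢˢᵃᵗ = 0.5577
  T = 353.4 K: ΣzᵢP/Pᵢˢᵃᵗ = 0.9986
  T = 346.9 K: ΣzᵢP/Pᵢˢᵃᵗ = 1.3668
  T = 350.1 K: ΣzᵢP/Pᵢˢᵃᵗ = 1.1693
  T = 351.8 K: ΣzᵢP/Pᵢˢᵃᵗ = 1.0776
Interpolating between 351.8 K and 353.4 K gives T ≈ 353.4 K.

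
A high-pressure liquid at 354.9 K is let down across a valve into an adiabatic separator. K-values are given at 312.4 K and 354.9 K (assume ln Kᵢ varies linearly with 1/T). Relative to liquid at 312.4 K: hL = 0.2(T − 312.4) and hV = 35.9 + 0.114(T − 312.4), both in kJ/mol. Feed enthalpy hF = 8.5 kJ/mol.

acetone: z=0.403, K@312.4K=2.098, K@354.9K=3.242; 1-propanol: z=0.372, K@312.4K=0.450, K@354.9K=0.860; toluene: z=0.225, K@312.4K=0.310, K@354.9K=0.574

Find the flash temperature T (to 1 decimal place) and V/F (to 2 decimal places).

Adiabatic flash: solve Rachford–Rice at each trial T, then check hF = ψ·hV(T) + (1−ψ)·hL(T).
  T = 312.4 K: K = (2.098, 0.450, 0.310), RR gives ψ = 0.124, H_out = 4.458 kJ/mol
  T = 354.9 K: K = (3.242, 0.860, 0.574), RR gives ψ = 1.000, H_out = 40.745 kJ/mol
  T = 333.6 K: K = (2.643, 0.635, 0.430), RR gives ψ = 0.533, H_out = 22.397 kJ/mol
  T = 323.0 K: K = (2.364, 0.537, 0.367), RR gives ψ = 0.323, H_out = 13.432 kJ/mol
  T = 317.7 K: K = (2.229, 0.492, 0.338), RR gives ψ = 0.225, H_out = 9.024 kJ/mol
  T = 315.0 K: K = (2.162, 0.471, 0.323), RR gives ψ = 0.174, H_out = 6.729 kJ/mol
  T = 316.4 K: K = (2.197, 0.482, 0.331), RR gives ψ = 0.200, H_out = 7.925 kJ/mol
Linear interpolation between T = 316.4 (H_out = 7.925) and T = 317.7 (H_out = 9.024) on hF = 8.5 gives T ≈ 317.1 K, at which ψ = 0.21.

T = 317.1 K, V/F = 0.21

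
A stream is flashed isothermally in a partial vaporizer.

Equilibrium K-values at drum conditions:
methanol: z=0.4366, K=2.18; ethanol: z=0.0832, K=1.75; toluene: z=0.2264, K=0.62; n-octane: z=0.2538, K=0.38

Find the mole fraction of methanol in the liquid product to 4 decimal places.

x_methanol = 0.2615

Iterate (Newton) starting at ψ = 0.68:
  ψ = 0.6800: g = -0.06090, g' = -0.5587 → ψ = 0.5710
  ψ = 0.5710: g = -0.00197, g' = -0.5271 → ψ = 0.5673
Converged at ψ = 0.5672.
Compositions from xᵢ = zᵢ/(1+ψ(Kᵢ−1)), yᵢ = Kᵢxᵢ:
  methanol: x = 0.2615, y = 0.5702
  ethanol: x = 0.0584, y = 0.1021
  toluene: x = 0.2886, y = 0.1789
  n-octane: x = 0.3915, y = 0.1488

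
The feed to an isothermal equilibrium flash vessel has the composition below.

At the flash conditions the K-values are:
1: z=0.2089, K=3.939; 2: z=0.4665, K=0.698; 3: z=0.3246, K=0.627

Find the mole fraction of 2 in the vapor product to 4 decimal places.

y_2 = 0.3654

Let ψ = V/F and solve Σ zᵢ(Kᵢ−1)/(1+ψ(Kᵢ−1)) = 0.
Check two-phase: ΣzᵢKᵢ = 1.3520 > 1 and Σzᵢ/Kᵢ = 1.2391 > 1, so g(0) = 0.3520 > 0 and g(1) = -0.2391 < 0.
Iterate (Newton) starting at ψ = 0.59:
  ψ = 0.5900: g = -0.10210, g' = -0.3786 → ψ = 0.3203
  ψ = 0.3203: g = 0.02275, g' = -0.5891 → ψ = 0.3590
  ψ = 0.3590: g = 0.00096, g' = -0.5410 → ψ = 0.3607
Converged at ψ = 0.3607.
Compositions from xᵢ = zᵢ/(1+ψ(Kᵢ−1)), yᵢ = Kᵢxᵢ:
  1: x = 0.1014, y = 0.3994
  2: x = 0.5235, y = 0.3654
  3: x = 0.3751, y = 0.2352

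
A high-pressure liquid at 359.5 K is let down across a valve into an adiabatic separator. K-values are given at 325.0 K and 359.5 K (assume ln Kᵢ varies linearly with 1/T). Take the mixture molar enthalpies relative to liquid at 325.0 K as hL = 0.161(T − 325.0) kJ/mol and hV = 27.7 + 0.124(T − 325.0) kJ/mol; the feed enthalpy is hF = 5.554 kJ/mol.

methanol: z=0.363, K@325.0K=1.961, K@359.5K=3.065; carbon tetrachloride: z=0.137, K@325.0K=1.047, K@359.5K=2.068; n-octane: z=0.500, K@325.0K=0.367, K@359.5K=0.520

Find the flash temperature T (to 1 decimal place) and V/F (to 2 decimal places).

Adiabatic flash: solve Rachford–Rice at each trial T, then check hF = ψ·hV(T) + (1−ψ)·hL(T).
  T = 325.0 K: K = (1.961, 1.047, 0.367), RR gives ψ = 0.074, H_out = 2.052 kJ/mol
  T = 359.5 K: K = (3.065, 2.068, 0.520), RR gives ψ = 0.751, H_out = 25.388 kJ/mol
  T = 342.2 K: K = (2.478, 1.495, 0.440), RR gives ψ = 0.456, H_out = 15.122 kJ/mol
  T = 333.6 K: K = (2.211, 1.257, 0.403), RR gives ψ = 0.285, H_out = 9.184 kJ/mol
  T = 329.3 K: K = (2.084, 1.149, 0.385), RR gives ψ = 0.186, H_out = 5.810 kJ/mol
  T = 327.1 K: K = (2.020, 1.096, 0.376), RR gives ψ = 0.130, H_out = 3.943 kJ/mol
Linear interpolation between T = 327.1 (H_out = 3.943) and T = 329.3 (H_out = 5.810) on hF = 5.554 gives T ≈ 329.0 K, at which ψ = 0.18.

T = 329.0 K, V/F = 0.18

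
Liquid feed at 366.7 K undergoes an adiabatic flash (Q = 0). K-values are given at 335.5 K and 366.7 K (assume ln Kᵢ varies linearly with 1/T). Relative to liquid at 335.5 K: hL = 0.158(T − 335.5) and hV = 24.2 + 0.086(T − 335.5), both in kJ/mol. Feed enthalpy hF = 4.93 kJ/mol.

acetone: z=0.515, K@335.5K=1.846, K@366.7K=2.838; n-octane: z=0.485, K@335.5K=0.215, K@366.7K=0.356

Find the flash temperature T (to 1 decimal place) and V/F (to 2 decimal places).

Adiabatic flash: solve Rachford–Rice at each trial T, then check hF = ψ·hV(T) + (1−ψ)·hL(T).
  T = 335.5 K: K = (1.846, 0.215), RR gives ψ = 0.083, H_out = 2.003 kJ/mol
  T = 366.7 K: K = (2.838, 0.356), RR gives ψ = 0.536, H_out = 16.693 kJ/mol
  T = 351.1 K: K = (2.311, 0.280), RR gives ψ = 0.345, H_out = 10.428 kJ/mol
  T = 343.3 K: K = (2.071, 0.246), RR gives ψ = 0.230, H_out = 6.670 kJ/mol
  T = 339.4 K: K = (1.956, 0.230), RR gives ψ = 0.162, H_out = 4.488 kJ/mol
  T = 341.4 K: K = (2.015, 0.238), RR gives ψ = 0.198, H_out = 5.639 kJ/mol
Linear interpolation between T = 339.4 (H_out = 4.488) and T = 341.4 (H_out = 5.639) on hF = 4.93 gives T ≈ 340.2 K, at which ψ = 0.18.

T = 340.2 K, V/F = 0.18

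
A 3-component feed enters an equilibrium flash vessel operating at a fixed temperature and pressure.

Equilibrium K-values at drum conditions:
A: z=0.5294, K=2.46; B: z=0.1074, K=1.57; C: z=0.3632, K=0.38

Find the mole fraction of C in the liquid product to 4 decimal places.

Material balance + equilibrium reduce to Σ zᵢ(Kᵢ−1)/(1+ψ(Kᵢ−1)) = 0.
g(0) = ΣzᵢKᵢ − 1 = 0.6090 and g(1) = 1 − Σzᵢ/Kᵢ = -0.2394, so a root lies in (0, 1).
Newton–Raphson from ψ = 0.31:
  ψ = 0.3100: g = 0.30536, g' = -0.7740 → ψ = 0.7045
  ψ = 0.7045: g = 0.02485, g' = -0.7322 → ψ = 0.7385
  ψ = 0.7385: g = -0.00035, g' = -0.7536 → ψ = 0.7380
Converged at ψ = 0.7380.
Compositions from xᵢ = zᵢ/(1+ψ(Kᵢ−1)), yᵢ = Kᵢxᵢ:
  A: x = 0.2548, y = 0.6269
  B: x = 0.0756, y = 0.1187
  C: x = 0.6696, y = 0.2544

x_C = 0.6696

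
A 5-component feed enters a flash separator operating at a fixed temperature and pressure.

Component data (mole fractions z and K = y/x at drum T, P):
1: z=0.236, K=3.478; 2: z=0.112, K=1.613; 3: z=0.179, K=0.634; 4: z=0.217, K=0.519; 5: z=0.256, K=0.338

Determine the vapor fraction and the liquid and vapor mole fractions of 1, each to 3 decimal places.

Let ψ = V/F and solve Σ zᵢ(Kᵢ−1)/(1+ψ(Kᵢ−1)) = 0.
Feasibility: ΣzᵢKᵢ = 1.314, Σzᵢ/Kᵢ = 1.595 — both > 1, two phases present.
Iterate (Newton) starting at ψ = 0.5:
  ψ = 0.500: g = -0.1572, g' = -0.687 → ψ = 0.271
  ψ = 0.271: g = 0.0092, g' = -0.812 → ψ = 0.283
Converged at ψ = 0.283.
Compositions from xᵢ = zᵢ/(1+ψ(Kᵢ−1)), yᵢ = Kᵢxᵢ:
  1: x = 0.139, y = 0.483
  2: x = 0.095, y = 0.154
  3: x = 0.200, y = 0.127
  4: x = 0.251, y = 0.130
  5: x = 0.315, y = 0.106

ψ = 0.283, x_1 = 0.139, y_1 = 0.483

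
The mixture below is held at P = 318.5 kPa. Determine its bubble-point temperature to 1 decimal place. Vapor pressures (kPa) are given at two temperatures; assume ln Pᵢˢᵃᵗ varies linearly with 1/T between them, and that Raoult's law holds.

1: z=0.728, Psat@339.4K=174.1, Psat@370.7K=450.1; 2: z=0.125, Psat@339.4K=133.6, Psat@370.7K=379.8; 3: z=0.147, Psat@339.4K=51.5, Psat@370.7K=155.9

T = 363.0 K

Bubble-point temperature: ΣzᵢPᵢˢᵃᵗ(T) = P. Interpolate ln Pᵢˢᵃᵗ = aᵢ + bᵢ/T.
  T = 339.4 K: ΣzᵢPᵢˢᵃᵗ = 151.02 kPa
  T = 370.7 K: ΣzᵢPᵢˢᵃᵗ = 398.07 kPa
  T = 355.0 K: ΣzᵢPᵢˢᵃᵗ = 250.03 kPa
  T = 362.9 K: ΣzᵢPᵢˢᵃᵗ = 317.52 kPa
  T = 366.8 K: ΣzᵢPᵢˢᵃᵗ = 355.94 kPa
  T = 364.9 K: ΣzᵢPᵢˢᵃᵗ = 336.78 kPa
Interpolating between 362.9 K and 364.9 K gives T ≈ 363.0 K.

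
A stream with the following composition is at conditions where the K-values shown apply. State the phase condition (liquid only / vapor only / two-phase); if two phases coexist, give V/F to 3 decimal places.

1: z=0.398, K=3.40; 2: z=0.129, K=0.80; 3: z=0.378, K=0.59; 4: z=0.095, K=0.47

ΣzᵢKᵢ = 1.724; Σzᵢ/Kᵢ = 1.121.
Both exceed 1, so a two-phase solution exists.
Rachford–Rice: g(ψ) = Σ zᵢ(Kᵢ−1)/(1+ψ(Kᵢ−1)) = 0.
Iterate (Newton) starting at ψ = 0.54:
  ψ = 0.540: g = 0.1175, g' = -0.599 → ψ = 0.736
  ψ = 0.736: g = 0.0104, g' = -0.509 → ψ = 0.757
Converged at ψ = 0.757.

two-phase, V/F = 0.757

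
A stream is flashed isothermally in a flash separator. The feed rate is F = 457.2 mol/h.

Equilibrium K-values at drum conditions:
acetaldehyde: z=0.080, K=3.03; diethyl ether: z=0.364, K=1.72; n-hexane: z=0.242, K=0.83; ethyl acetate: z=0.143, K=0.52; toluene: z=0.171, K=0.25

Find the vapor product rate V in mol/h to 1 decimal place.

Material balance + equilibrium reduce to Σ zᵢ(Kᵢ−1)/(1+V/F(Kᵢ−1)) = 0.
Check two-phase: ΣzᵢKᵢ = 1.186 > 1 and Σzᵢ/Kᵢ = 1.489 > 1, so g(0) = 0.186 > 0 and g(1) = -0.489 < 0.
Newton–Raphson from V/F = 0.59:
  V/F = 0.590: g = -0.1137, g' = -0.543 → V/F = 0.381
  V/F = 0.381: g = -0.0102, g' = -0.467 → V/F = 0.359
Converged at V/F = 0.359.
Then V = V/F·F = 0.3589·457.2 = 164.1 mol/h and L = F − V = 293.1 mol/h.

V = 164.1 mol/h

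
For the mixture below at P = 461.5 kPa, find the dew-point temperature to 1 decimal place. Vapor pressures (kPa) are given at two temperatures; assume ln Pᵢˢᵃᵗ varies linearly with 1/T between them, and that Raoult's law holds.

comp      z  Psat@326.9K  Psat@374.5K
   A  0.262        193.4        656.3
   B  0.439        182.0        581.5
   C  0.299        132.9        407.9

Dew-point temperature: Σzᵢ·P/Pᵢˢᵃᵗ(T) = 1. Interpolate ln Pᵢˢᵃᵗ = aᵢ + bᵢ/T.
  T = 326.9 K: ΣzᵢP/Pᵢˢᵃᵗ = 2.7767
  T = 374.5 K: ΣzᵢP/Pᵢˢᵃᵗ = 0.8709
  T = 350.7 K: ΣzᵢP/Pᵢˢᵃᵗ = 1.4948
  T = 362.6 K: ΣzᵢP/Pᵢˢᵃᵗ = 1.1309
  T = 368.6 K: ΣzᵢP/Pᵢˢᵃᵗ = 0.9893
  T = 365.6 K: ΣzᵢP/Pᵢˢᵃᵗ = 1.0571
  T = 367.1 K: ΣzᵢP/Pᵢˢᵃᵗ = 1.0225
Interpolating between 367.1 K and 368.6 K gives T ≈ 368.1 K.

T = 368.1 K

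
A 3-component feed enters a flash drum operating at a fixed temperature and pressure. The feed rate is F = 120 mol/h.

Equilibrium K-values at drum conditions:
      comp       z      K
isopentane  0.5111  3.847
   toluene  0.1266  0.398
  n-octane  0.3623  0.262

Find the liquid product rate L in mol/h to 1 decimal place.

L = 53.7 mol/h

Rachford–Rice: g(V/F) = Σ zᵢ(Kᵢ−1)/(1+V/F(Kᵢ−1)) = 0.
g(0) = ΣzᵢKᵢ − 1 = 1.1115 and g(1) = 1 − Σzᵢ/Kᵢ = -0.8338, so a root lies in (0, 1).
Newton–Raphson from V/F = 0.6:
  V/F = 0.6000: g = -0.06187, g' = -1.3128 → V/F = 0.5529
  V/F = 0.5529: g = -0.00060, g' = -1.2914 → V/F = 0.5524
Converged at V/F = 0.5524.
Then V = V/F·F = 0.5524·120 = 66.3 mol/h and L = F − V = 53.7 mol/h.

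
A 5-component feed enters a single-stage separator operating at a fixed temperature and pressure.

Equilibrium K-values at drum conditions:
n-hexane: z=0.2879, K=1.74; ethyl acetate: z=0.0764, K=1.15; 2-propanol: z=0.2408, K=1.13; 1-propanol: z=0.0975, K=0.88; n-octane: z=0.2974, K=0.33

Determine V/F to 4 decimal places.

Rachford–Rice: g(V/F) = Σ zᵢ(Kᵢ−1)/(1+V/F(Kᵢ−1)) = 0.
Feasibility: ΣzᵢKᵢ = 1.0449, Σzᵢ/Kᵢ = 1.4570 — both > 1, two phases present.
Newton iteration, V/F⁰ = 0.5:
  V/F = 0.5000: g = -0.11652, g' = -0.3926 → V/F = 0.2032
  V/F = 0.2032: g = -0.01583, g' = -0.3050 → V/F = 0.1513
  V/F = 0.1513: g = -0.00014, g' = -0.2998 → V/F = 0.1508
Converged at V/F = 0.1508.

V/F = 0.1508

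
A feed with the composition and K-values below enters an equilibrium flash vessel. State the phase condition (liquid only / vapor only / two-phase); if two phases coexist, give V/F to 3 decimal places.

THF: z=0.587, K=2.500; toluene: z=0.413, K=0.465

two-phase, V/F = 0.822

ΣzᵢKᵢ = 1.660; Σzᵢ/Kᵢ = 1.123.
Both exceed 1, so a two-phase solution exists.
Iterate (Newton) starting at ψ = 0.5:
  ψ = 0.500: g = 0.2015, g' = -0.652 → ψ = 0.809
  ψ = 0.809: g = 0.0081, g' = -0.637 → ψ = 0.822
Converged at ψ = 0.822.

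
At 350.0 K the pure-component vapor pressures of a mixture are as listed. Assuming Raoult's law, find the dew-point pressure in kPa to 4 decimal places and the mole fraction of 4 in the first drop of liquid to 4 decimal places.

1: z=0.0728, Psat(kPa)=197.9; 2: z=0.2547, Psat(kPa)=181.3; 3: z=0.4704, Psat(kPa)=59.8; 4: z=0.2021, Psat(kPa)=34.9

At the dew point ψ → 1, so Σzᵢ/Kᵢ = 1 with Kᵢ = Pᵢˢᵃᵗ/P ⇒ 1/P = Σzᵢ/Pᵢˢᵃᵗ.
1/P = 0.0728/197.9 + 0.2547/181.3 + 0.4704/59.8 + 0.2021/34.9 = 0.0154298 ⇒ P = 64.8098 kPa
xᵢ = zᵢP/Pᵢˢᵃᵗ ⇒ x_4 = 0.2021·64.8098/34.9 = 0.3753

Pdew = 64.8098 kPa, x_4 = 0.3753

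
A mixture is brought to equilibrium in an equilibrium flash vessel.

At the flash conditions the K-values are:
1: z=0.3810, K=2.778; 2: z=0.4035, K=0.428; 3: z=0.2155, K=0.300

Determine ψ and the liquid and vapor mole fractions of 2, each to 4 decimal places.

ψ = 0.2686, x_2 = 0.4767, y_2 = 0.2040

Material balance + equilibrium reduce to Σ zᵢ(Kᵢ−1)/(1+ψ(Kᵢ−1)) = 0.
Check two-phase: ΣzᵢKᵢ = 1.2958 > 1 and Σzᵢ/Kᵢ = 1.7982 > 1, so g(0) = 0.2958 > 0 and g(1) = -0.7982 < 0.
Iterate (Newton) starting at ψ = 0.5:
  ψ = 0.5000: g = -0.19672, g' = -0.8464 → ψ = 0.2676
  ψ = 0.2676: g = 0.00089, g' = -0.8970 → ψ = 0.2686
Converged at ψ = 0.2686.
Compositions from xᵢ = zᵢ/(1+ψ(Kᵢ−1)), yᵢ = Kᵢxᵢ:
  1: x = 0.2579, y = 0.7163
  2: x = 0.4767, y = 0.2040
  3: x = 0.2654, y = 0.0796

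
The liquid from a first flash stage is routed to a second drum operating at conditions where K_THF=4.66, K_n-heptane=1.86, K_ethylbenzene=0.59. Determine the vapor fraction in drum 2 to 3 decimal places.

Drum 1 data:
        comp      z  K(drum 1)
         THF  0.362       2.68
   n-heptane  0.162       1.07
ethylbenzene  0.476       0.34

Drum 1:
Let ψ₁ = V/F and solve Σ zᵢ(Kᵢ−1)/(1+ψ₁(Kᵢ−1)) = 0.
Feasibility: ΣzᵢKᵢ = 1.305, Σzᵢ/Kᵢ = 1.686 — both > 1, two phases present.
Iterate (Newton) starting at ψ₁ = 0.58:
  ψ₁ = 0.580: g = -0.1901, g' = -0.807 → ψ₁ = 0.344
  ψ₁ = 0.344: g = -0.0103, g' = -0.758 → ψ₁ = 0.331
Converged at ψ₁ = 0.331.
Drum-1 compositions:
  THF: x = 0.233, y = 0.624
  n-heptane: x = 0.158, y = 0.169
  ethylbenzene: x = 0.609, y = 0.207
Drum-2 feed = drum-1 liquid: z₂ = (0.2327, 0.1583, 0.6090).
Drum 2:
Rachford–Rice: g(ψ₂) = Σ zᵢ(Kᵢ−1)/(1+ψ₂(Kᵢ−1)) = 0.
Feasibility: ΣzᵢKᵢ = 1.738, Σzᵢ/Kᵢ = 1.167 — both > 1, two phases present.
Newton–Raphson from ψ₂ = 0.59:
  ψ₂ = 0.590: g = 0.0305, g' = -0.542 → ψ₂ = 0.646
  ψ₂ = 0.646: g = 0.0009, g' = -0.513 → ψ₂ = 0.648
Converged at ψ₂ = 0.648.
  THF: x = 0.069, y = 0.322
  n-heptane: x = 0.102, y = 0.189
  ethylbenzene: x = 0.829, y = 0.489

V/F (drum 2) = 0.648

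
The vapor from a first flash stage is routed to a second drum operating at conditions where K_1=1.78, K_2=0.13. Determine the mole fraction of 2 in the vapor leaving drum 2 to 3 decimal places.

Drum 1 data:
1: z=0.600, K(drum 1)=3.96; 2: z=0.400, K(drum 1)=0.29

y_2 (drum 2) = 0.061

Drum 1:
Let ψ₁ = V/F and solve Σ zᵢ(Kᵢ−1)/(1+ψ₁(Kᵢ−1)) = 0.
Feasibility: ΣzᵢKᵢ = 2.492, Σzᵢ/Kᵢ = 1.531 — both > 1, two phases present.
Iterate (Newton) starting at ψ₁ = 0.5:
  ψ₁ = 0.500: g = 0.2758, g' = -1.339 → ψ₁ = 0.706
  ψ₁ = 0.706: g = 0.0055, g' = -1.361 → ψ₁ = 0.710
Converged at ψ₁ = 0.710.
Drum-1 compositions:
  1: x = 0.193, y = 0.766
  2: x = 0.807, y = 0.234
Drum-2 feed = drum-1 vapor: z₂ = (0.7661, 0.2339).
Drum 2:
Material balance + equilibrium reduce to Σ zᵢ(Kᵢ−1)/(1+ψ₂(Kᵢ−1)) = 0.
Feasibility: ΣzᵢKᵢ = 1.394, Σzᵢ/Kᵢ = 2.230 — both > 1, two phases present.
Binary case is linear: z₁(K₁−1)(1+ψ₂(K₂−1)) + z₂(K₂−1)(1+ψ₂(K₁−1)) = 0
⇒ ψ₂ = [z₁(K₁−1)+z₂(K₂−1)] / [−(K₁−1)(K₂−1)] = 0.3941/0.6786 = 0.581
  1: x = 0.527, y = 0.939
  2: x = 0.473, y = 0.061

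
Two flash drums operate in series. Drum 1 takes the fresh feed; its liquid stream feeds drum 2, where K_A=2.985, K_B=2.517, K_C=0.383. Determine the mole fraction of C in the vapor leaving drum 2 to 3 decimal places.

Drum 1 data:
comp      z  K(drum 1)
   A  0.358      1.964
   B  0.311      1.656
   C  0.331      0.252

Drum 1:
Let ψ₁ = V/F and solve Σ zᵢ(Kᵢ−1)/(1+ψ₁(Kᵢ−1)) = 0.
g(0) = ΣzᵢKᵢ − 1 = 0.302 and g(1) = 1 − Σzᵢ/Kᵢ = -0.684, so a root lies in (0, 1).
Newton–Raphson from ψ₁ = 0.5:
  ψ₁ = 0.500: g = -0.0090, g' = -0.700 → ψ₁ = 0.487
Converged at ψ₁ = 0.487.
Drum-1 compositions:
  A: x = 0.244, y = 0.478
  B: x = 0.236, y = 0.390
  C: x = 0.521, y = 0.131
Drum-2 feed = drum-1 liquid: z₂ = (0.2436, 0.2357, 0.5207).
Drum 2:
Material balance + equilibrium reduce to Σ zᵢ(Kᵢ−1)/(1+ψ₂(Kᵢ−1)) = 0.
g(0) = ΣzᵢKᵢ − 1 = 0.520 and g(1) = 1 − Σzᵢ/Kᵢ = -0.535, so a root lies in (0, 1).
Newton–Raphson from ψ₂ = 0.5:
  ψ₂ = 0.500: g = -0.0186, g' = -0.832 → ψ₂ = 0.478
Converged at ψ₂ = 0.478.
  A: x = 0.125, y = 0.373
  B: x = 0.137, y = 0.344
  C: x = 0.738, y = 0.283

y_C (drum 2) = 0.283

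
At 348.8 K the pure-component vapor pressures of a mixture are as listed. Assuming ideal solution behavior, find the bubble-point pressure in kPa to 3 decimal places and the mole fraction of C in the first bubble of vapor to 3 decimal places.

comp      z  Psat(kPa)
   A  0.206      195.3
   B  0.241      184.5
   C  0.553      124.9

At the bubble point ψ → 0, so ΣzᵢKᵢ = 1 with Kᵢ = Pᵢˢᵃᵗ/P ⇒ P = ΣzᵢPᵢˢᵃᵗ.
P = 0.206·195.3 + 0.241·184.5 + 0.553·124.9 = 153.766 kPa
yᵢ = zᵢPᵢˢᵃᵗ/P ⇒ y_C = 0.553·124.9/153.766 = 0.449

Pbub = 153.766 kPa, y_C = 0.449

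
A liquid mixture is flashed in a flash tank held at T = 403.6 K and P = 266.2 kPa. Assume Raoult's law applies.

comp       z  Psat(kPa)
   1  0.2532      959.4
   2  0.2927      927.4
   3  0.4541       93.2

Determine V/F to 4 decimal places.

V/F = 0.6611

Raoult's law: Kᵢ = Pᵢˢᵃᵗ/P = Pᵢˢᵃᵗ/266.2.
  K_1 = 959.4/266.2 = 3.604057, K_2 = 927.4/266.2 = 3.483847, K_3 = 93.2/266.2 = 0.350113
Rachford–Rice: g(V/F) = Σ zᵢ(Kᵢ−1)/(1+V/F(Kᵢ−1)) = 0.
Feasibility: ΣzᵢKᵢ = 2.0913, Σzᵢ/Kᵢ = 1.4513 — both > 1, two phases present.
Newton iteration, V/F⁰ = 0.7:
  V/F = 0.7000: g = -0.04238, g' = -1.1018 → V/F = 0.6615
  V/F = 0.6615: g = -0.00045, g' = -1.0802 → V/F = 0.6611
Converged at V/F = 0.6611.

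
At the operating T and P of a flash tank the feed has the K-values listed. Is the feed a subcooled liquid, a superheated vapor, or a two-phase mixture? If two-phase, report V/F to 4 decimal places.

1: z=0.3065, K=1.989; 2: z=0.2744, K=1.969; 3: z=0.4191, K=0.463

two-phase, V/F = 0.6539

ΣzᵢKᵢ = 1.3440; Σzᵢ/Kᵢ = 1.1986.
Both exceed 1, so a two-phase solution exists.
Material balance + equilibrium reduce to Σ zᵢ(Kᵢ−1)/(1+ψ(Kᵢ−1)) = 0.
Iterate (Newton) starting at ψ = 0.34:
  ψ = 0.3400: g = 0.15152, g' = -0.4945 → ψ = 0.6464
  ψ = 0.6464: g = 0.00370, g' = -0.4925 → ψ = 0.6539
Converged at ψ = 0.6539.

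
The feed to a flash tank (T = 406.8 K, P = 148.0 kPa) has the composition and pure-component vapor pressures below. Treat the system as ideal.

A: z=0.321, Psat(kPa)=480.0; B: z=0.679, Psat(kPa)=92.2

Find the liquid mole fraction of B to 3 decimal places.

x_B = 0.856

Raoult's law: Kᵢ = Pᵢˢᵃᵗ/P = Pᵢˢᵃᵗ/148.0.
  K_A = 480.0/148.0 = 3.24324, K_B = 92.2/148.0 = 0.62297
Newton–Raphson from β = 0.56:
  β = 0.560: g = -0.0054, g' = -0.472 → β = 0.549
Converged at β = 0.549.
Compositions from xᵢ = zᵢ/(1+β(Kᵢ−1)), yᵢ = Kᵢxᵢ:
  A: x = 0.144, y = 0.467
  B: x = 0.856, y = 0.533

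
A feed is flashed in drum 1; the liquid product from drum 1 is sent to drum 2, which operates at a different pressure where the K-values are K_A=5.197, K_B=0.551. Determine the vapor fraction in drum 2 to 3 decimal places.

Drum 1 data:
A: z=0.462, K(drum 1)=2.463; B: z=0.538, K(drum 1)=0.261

Drum 1:
Let ψ₁ = V/F and solve Σ zᵢ(Kᵢ−1)/(1+ψ₁(Kᵢ−1)) = 0.
Check two-phase: ΣzᵢKᵢ = 1.278 > 1 and Σzᵢ/Kᵢ = 2.249 > 1, so g(0) = 0.278 > 0 and g(1) = -1.249 < 0.
Binary case is linear: z₁(K₁−1)(1+ψ₁(K₂−1)) + z₂(K₂−1)(1+ψ₁(K₁−1)) = 0
⇒ ψ₁ = [z₁(K₁−1)+z₂(K₂−1)] / [−(K₁−1)(K₂−1)] = 0.2783/1.0812 = 0.257
Drum-1 compositions:
  A: x = 0.336, y = 0.827
  B: x = 0.664, y = 0.173
Drum-2 feed = drum-1 liquid: z₂ = (0.3356, 0.6644).
Drum 2:
Material balance + equilibrium reduce to Σ zᵢ(Kᵢ−1)/(1+ψ₂(Kᵢ−1)) = 0.
Feasibility: ΣzᵢKᵢ = 2.110, Σzᵢ/Kᵢ = 1.270 — both > 1, two phases present.
Binary case is linear: z₁(K₁−1)(1+ψ₂(K₂−1)) + z₂(K₂−1)(1+ψ₂(K₁−1)) = 0
⇒ ψ₂ = [z₁(K₁−1)+z₂(K₂−1)] / [−(K₁−1)(K₂−1)] = 1.1102/1.8845 = 0.589
  A: x = 0.097, y = 0.502
  B: x = 0.903, y = 0.498

V/F (drum 2) = 0.589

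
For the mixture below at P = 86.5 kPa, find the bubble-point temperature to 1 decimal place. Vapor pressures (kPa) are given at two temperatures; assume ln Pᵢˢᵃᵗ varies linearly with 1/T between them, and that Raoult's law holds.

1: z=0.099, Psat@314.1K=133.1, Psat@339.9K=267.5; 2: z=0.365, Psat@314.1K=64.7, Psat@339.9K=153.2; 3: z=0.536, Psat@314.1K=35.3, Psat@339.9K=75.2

Bubble-point temperature: ΣzᵢPᵢˢᵃᵗ(T) = P. Interpolate ln Pᵢˢᵃᵗ = aᵢ + bᵢ/T.
  T = 314.1 K: ΣzᵢPᵢˢᵃᵗ = 55.71 kPa
  T = 339.9 K: ΣzᵢPᵢˢᵃᵗ = 122.71 kPa
  T = 327.0 K: ΣzᵢPᵢˢᵃᵗ = 83.93 kPa
  T = 333.4 K: ΣzᵢPᵢˢᵃᵗ = 101.70 kPa
  T = 330.2 K: ΣzᵢPᵢˢᵃᵗ = 92.47 kPa
  T = 328.6 K: ΣzᵢPᵢˢᵃᵗ = 88.12 kPa
Interpolating between 327.0 K and 328.6 K gives T ≈ 328.0 K.

T = 328.0 K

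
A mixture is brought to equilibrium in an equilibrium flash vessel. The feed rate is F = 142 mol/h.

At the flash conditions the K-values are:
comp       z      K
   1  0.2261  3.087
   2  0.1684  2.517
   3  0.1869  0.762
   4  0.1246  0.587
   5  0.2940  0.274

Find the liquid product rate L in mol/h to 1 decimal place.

L = 84.4 mol/h

Newton iteration, ψ⁰ = 0.42:
  ψ = 0.4200: g = -0.01126, g' = -0.7892 → ψ = 0.4057
  ψ = 0.4057: g = 0.00002, g' = -0.7923 → ψ = 0.4058
Converged at ψ = 0.4058.
Then V = ψ·F = 0.4058·142 = 57.6 mol/h and L = F − V = 84.4 mol/h.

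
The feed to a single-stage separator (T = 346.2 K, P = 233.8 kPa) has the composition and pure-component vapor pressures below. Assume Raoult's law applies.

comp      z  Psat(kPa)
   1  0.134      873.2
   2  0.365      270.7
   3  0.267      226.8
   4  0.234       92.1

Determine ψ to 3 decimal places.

Raoult's law: Kᵢ = Pᵢˢᵃᵗ/P = Pᵢˢᵃᵗ/233.8.
  K_1 = 873.2/233.8 = 3.73482, K_2 = 270.7/233.8 = 1.15783, K_3 = 226.8/233.8 = 0.97006, K_4 = 92.1/233.8 = 0.39393
Newton iteration, ψ⁰ = 0.66:
  ψ = 0.660: g = -0.0617, g' = -0.374 → ψ = 0.495
  ψ = 0.495: g = -0.0016, g' = -0.364 → ψ = 0.491
Converged at ψ = 0.491.

ψ = 0.491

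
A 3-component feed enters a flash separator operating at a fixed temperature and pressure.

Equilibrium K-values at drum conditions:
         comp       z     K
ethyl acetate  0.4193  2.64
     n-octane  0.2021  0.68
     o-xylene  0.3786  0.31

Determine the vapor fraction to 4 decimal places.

Rachford–Rice: g(ψ) = Σ zᵢ(Kᵢ−1)/(1+ψ(Kᵢ−1)) = 0.
g(0) = ΣzᵢKᵢ − 1 = 0.3617 and g(1) = 1 − Σzᵢ/Kᵢ = -0.6773, so a root lies in (0, 1).
Newton iteration, ψ⁰ = 0.5:
  ψ = 0.5000: g = -0.09799, g' = -0.7899 → ψ = 0.3760
  ψ = 0.3760: g = -0.00087, g' = -0.7869 → ψ = 0.3748
Converged at ψ = 0.3748.

ψ = 0.3748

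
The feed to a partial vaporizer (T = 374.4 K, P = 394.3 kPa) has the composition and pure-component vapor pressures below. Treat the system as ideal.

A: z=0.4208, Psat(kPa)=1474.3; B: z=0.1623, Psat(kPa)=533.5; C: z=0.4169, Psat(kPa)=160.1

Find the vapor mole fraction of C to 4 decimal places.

y_C = 0.2961

Raoult's law: Kᵢ = Pᵢˢᵃᵗ/P = Pᵢˢᵃᵗ/394.3.
  K_A = 1474.3/394.3 = 3.739031, K_B = 533.5/394.3 = 1.353031, K_C = 160.1/394.3 = 0.406036
Material balance + equilibrium reduce to Σ zᵢ(Kᵢ−1)/(1+ψ(Kᵢ−1)) = 0.
Feasibility: ΣzᵢKᵢ = 1.9623, Σzᵢ/Kᵢ = 1.2593 — both > 1, two phases present.
Newton iteration, ψ⁰ = 0.5:
  ψ = 0.5000: g = 0.18289, g' = -0.8745 → ψ = 0.7091
  ψ = 0.7091: g = 0.00972, g' = -0.8166 → ψ = 0.7210
Converged at ψ = 0.7210.
Compositions from xᵢ = zᵢ/(1+ψ(Kᵢ−1)), yᵢ = Kᵢxᵢ:
  A: x = 0.1414, y = 0.5289
  B: x = 0.1294, y = 0.1750
  C: x = 0.7292, y = 0.2961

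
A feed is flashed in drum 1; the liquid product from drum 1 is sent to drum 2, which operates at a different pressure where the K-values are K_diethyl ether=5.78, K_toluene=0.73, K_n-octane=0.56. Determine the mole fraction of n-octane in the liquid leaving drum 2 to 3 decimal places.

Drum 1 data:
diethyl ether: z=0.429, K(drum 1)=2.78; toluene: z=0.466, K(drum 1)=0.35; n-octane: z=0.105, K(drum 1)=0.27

x_n-octane (drum 2) = 0.203

Drum 1:
Newton iteration, ψ₁⁰ = 0.34:
  ψ₁ = 0.340: g = -0.0151, g' = -0.951 → ψ₁ = 0.324
Converged at ψ₁ = 0.324.
Drum-1 compositions:
  diethyl ether: x = 0.272, y = 0.756
  toluene: x = 0.590, y = 0.207
  n-octane: x = 0.138, y = 0.037
Drum-2 feed = drum-1 liquid: z₂ = (0.2720, 0.5904, 0.1376).
Drum 2:
Material balance + equilibrium reduce to Σ zᵢ(Kᵢ−1)/(1+ψ₂(Kᵢ−1)) = 0.
Check two-phase: ΣzᵢKᵢ = 2.080 > 1 and Σzᵢ/Kᵢ = 1.102 > 1, so g(0) = 1.080 > 0 and g(1) = -0.102 < 0.
Newton iteration, ψ₂⁰ = 0.64:
  ψ₂ = 0.640: g = 0.0434, g' = -0.492 → ψ₂ = 0.728
  ψ₂ = 0.728: g = 0.0027, g' = -0.434 → ψ₂ = 0.734
Converged at ψ₂ = 0.734.
  diethyl ether: x = 0.060, y = 0.349
  toluene: x = 0.736, y = 0.538
  n-octane: x = 0.203, y = 0.114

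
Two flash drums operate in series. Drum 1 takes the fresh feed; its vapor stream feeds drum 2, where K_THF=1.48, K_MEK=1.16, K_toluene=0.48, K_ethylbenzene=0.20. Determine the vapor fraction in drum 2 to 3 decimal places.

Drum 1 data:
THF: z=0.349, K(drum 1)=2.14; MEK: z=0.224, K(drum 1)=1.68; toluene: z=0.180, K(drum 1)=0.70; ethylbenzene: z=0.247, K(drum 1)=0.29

V/F (drum 2) = 0.357

Drum 1:
Newton iteration, ψ₁⁰ = 0.62:
  ψ₁ = 0.620: g = -0.0394, g' = -0.629 → ψ₁ = 0.557
  ψ₁ = 0.557: g = -0.0013, g' = -0.588 → ψ₁ = 0.555
Converged at ψ₁ = 0.555.
Drum-1 compositions:
  THF: x = 0.214, y = 0.457
  MEK: x = 0.163, y = 0.273
  toluene: x = 0.216, y = 0.151
  ethylbenzene: x = 0.408, y = 0.118
Drum-2 feed = drum-1 vapor: z₂ = (0.4574, 0.2732, 0.1512, 0.1182).
Drum 2:
Rachford–Rice: g(ψ₂) = Σ zᵢ(Kᵢ−1)/(1+ψ₂(Kᵢ−1)) = 0.
Feasibility: ΣzᵢKᵢ = 1.090, Σzᵢ/Kᵢ = 1.451 — both > 1, two phases present.
Newton iteration, ψ₂⁰ = 0.5:
  ψ₂ = 0.500: g = -0.0463, g' = -0.359 → ψ₂ = 0.371
  ψ₂ = 0.371: g = -0.0043, g' = -0.298 → ψ₂ = 0.357
Converged at ψ₂ = 0.357.
  THF: x = 0.391, y = 0.578
  MEK: x = 0.258, y = 0.300
  toluene: x = 0.186, y = 0.089
  ethylbenzene: x = 0.165, y = 0.033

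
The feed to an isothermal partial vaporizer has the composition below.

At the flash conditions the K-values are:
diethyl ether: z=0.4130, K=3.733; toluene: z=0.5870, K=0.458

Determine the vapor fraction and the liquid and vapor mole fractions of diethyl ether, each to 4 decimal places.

ψ = 0.5472, x_diethyl ether = 0.1655, y_diethyl ether = 0.6178

Let ψ = V/F and solve Σ zᵢ(Kᵢ−1)/(1+ψ(Kᵢ−1)) = 0.
Check two-phase: ΣzᵢKᵢ = 1.8106 > 1 and Σzᵢ/Kᵢ = 1.3923 > 1, so g(0) = 0.8106 > 0 and g(1) = -0.3923 < 0.
Binary case is linear: z₁(K₁−1)(1+ψ(K₂−1)) + z₂(K₂−1)(1+ψ(K₁−1)) = 0
⇒ ψ = [z₁(K₁−1)+z₂(K₂−1)] / [−(K₁−1)(K₂−1)] = 0.81057/1.48129 = 0.5472
Compositions from xᵢ = zᵢ/(1+ψ(Kᵢ−1)), yᵢ = Kᵢxᵢ:
  diethyl ether: x = 0.1655, y = 0.6178
  toluene: x = 0.8345, y = 0.3822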